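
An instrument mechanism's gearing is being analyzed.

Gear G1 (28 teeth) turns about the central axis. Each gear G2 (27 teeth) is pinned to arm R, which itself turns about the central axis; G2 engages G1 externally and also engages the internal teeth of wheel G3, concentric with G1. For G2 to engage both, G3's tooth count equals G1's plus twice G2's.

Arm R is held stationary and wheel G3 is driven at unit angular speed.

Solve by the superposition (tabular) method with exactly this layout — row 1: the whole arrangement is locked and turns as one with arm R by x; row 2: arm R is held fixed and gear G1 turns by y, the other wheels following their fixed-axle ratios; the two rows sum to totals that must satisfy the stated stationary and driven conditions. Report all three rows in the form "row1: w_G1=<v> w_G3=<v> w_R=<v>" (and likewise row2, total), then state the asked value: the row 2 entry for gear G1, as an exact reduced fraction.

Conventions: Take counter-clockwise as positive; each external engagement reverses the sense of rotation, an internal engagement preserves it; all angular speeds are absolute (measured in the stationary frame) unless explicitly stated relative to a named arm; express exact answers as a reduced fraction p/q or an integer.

row1: w_G1=0 w_G3=0 w_R=0
row2: w_G1=-41/14 w_G3=1 w_R=0
total: w_G1=-41/14 w_G3=1 w_R=0
asked value: -41/14

recognized (axles ride arm R): planetary set, 28/27/82 teeth
row 1 (train locked, turned with arm): all members turn x
row 2 — arm fixed, fixed-axis ratios: sun y, ring −(28/82)·y, arm 0
boundary: total ω_arm = x = 0 and total ω_ring = x − (28/82)·y = 1  ⇒  y = -41/14, x = 0
row 2 ring = −(28/82)·(-41/14) = 1
totals (row 1 + row 2): sun 0 + (-41/14) = -41/14, ring 0 + 1 = 1, arm 0 + 0 = 0
asked cell (row2, sun) = -41/14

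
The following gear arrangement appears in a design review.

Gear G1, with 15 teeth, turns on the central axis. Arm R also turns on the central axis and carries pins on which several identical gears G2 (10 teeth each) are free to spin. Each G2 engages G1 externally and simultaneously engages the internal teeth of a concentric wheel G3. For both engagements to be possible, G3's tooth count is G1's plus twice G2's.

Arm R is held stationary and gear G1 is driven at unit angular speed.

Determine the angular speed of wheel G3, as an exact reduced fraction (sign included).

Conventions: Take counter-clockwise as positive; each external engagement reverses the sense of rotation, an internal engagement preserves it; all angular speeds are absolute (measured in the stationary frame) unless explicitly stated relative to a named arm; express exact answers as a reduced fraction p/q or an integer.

-3/7

class = planetary set [G3 = 15+2·10 = 35; Willis about the carrier]
ring teeth: 15 + 2·10 = 35
15(ω_sun−ω_arm) = −35(ω_ring−ω_arm),  ω_arm = 0, ω_sun = 1
ω_ring = 0 − (15/35)(1−0) = -3/7
exact speed ratio = -3/7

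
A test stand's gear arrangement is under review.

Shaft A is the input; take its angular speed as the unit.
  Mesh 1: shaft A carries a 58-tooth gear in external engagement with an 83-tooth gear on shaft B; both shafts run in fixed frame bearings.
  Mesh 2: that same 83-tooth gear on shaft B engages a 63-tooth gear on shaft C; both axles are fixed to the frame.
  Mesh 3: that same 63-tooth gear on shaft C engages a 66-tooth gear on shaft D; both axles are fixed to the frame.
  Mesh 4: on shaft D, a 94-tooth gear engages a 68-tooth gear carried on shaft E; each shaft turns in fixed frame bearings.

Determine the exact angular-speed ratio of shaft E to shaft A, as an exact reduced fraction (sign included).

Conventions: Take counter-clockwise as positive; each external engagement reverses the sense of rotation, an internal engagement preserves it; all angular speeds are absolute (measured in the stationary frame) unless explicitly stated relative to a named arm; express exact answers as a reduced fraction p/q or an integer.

1363/1122

class = fixed-axis compound train [4 meshes; 4 ratios multiply, 4 sense flips]
mesh 1 [58T→83T]: running ratio 58/83, sense −
mesh 2 [83T→63T]: running ratio 58/63, sense +
mesh 3 [63T→66T]: running ratio 29/33, sense −
mesh 4 [94T→68T]: running ratio 1363/1122, sense +
ω_out/ω_in = 1363/1122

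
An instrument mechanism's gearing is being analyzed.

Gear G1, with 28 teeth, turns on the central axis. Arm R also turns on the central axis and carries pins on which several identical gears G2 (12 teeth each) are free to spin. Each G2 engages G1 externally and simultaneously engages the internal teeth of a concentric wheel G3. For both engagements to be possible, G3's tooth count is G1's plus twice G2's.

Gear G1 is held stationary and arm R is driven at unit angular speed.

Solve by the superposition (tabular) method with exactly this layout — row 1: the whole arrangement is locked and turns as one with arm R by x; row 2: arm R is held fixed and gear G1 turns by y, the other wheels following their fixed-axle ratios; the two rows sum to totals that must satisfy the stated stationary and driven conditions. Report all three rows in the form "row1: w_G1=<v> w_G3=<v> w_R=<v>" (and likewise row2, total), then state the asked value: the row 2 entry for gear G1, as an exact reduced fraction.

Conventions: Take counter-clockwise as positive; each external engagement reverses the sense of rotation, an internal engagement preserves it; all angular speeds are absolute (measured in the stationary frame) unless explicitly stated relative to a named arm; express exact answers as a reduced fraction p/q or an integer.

class = planetary set [G3 = 28+2·12 = 52; Willis about the carrier]
superposition row 1 [locked train]: every member turns x
row 2 — arm fixed, fixed-axis ratios: sun y, ring −(28/52)·y, arm 0
boundary: total ω_sun = x + y = 0 and total ω_arm = x = 1  ⇒  y = -1, x = 1
row 2 ring = −(28/52)·(-1) = 7/13
totals (row 1 + row 2): sun 1 + (-1) = 0, ring 1 + 7/13 = 20/13, arm 1 + 0 = 1
asked cell (row2, sun) = -1

row1: w_G1=1 w_G3=1 w_R=1
row2: w_G1=-1 w_G3=7/13 w_R=0
total: w_G1=0 w_G3=20/13 w_R=1
asked value: -1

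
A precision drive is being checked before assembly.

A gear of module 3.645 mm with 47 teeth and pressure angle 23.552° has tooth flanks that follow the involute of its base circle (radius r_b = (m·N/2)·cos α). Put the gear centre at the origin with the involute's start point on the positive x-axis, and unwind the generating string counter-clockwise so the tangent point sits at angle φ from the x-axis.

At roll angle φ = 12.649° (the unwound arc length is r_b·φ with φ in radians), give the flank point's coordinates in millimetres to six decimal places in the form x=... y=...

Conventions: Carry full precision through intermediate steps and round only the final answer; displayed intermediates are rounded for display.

single-mesh involute tooth geometry (47T wheel at module 3.645)
pitch radius r_p = m·N/2 = 3.645·47/2 = 85.657500
base radius r_b = r_p·cos α = 85.657500·cos 23.552° = 78.522042
roll angle φ = 12.649° = 0.22076670 rad
x = r_b·(cos φ + φ·sin φ) = 80.412291
y = r_b·(sin φ − φ·cos φ) = 0.280255

x=80.412291 y=0.280255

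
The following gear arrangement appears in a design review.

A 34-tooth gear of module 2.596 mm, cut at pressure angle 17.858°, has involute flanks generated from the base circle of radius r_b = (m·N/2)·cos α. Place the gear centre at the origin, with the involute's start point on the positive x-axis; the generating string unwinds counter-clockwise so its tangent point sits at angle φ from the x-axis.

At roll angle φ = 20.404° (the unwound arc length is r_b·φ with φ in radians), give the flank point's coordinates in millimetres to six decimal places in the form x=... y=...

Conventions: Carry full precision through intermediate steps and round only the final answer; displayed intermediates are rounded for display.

single-mesh involute tooth geometry (34T wheel at module 2.596)
pitch radius r_p = m·N/2 = 2.596·34/2 = 44.132000
base radius r_b = r_p·cos α = 44.132000·cos 17.858° = 42.005696
roll angle φ = 20.404° = 0.35611698 rad
x = r_b·(cos φ + φ·sin φ) = 44.585408
y = r_b·(sin φ − φ·cos φ) = 0.624378

x=44.585408 y=0.624378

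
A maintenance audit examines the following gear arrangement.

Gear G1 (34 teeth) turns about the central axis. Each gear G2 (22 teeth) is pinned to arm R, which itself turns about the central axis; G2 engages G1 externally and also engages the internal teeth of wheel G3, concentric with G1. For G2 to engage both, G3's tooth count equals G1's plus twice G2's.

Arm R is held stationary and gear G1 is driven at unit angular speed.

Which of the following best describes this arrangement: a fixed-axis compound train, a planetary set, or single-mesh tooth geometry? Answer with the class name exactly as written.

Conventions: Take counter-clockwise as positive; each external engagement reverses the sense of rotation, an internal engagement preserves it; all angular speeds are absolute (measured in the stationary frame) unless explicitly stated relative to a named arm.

planetary set

class = planetary set [G3 = 34+2·22 = 78; Willis about the carrier]
classification: planetary set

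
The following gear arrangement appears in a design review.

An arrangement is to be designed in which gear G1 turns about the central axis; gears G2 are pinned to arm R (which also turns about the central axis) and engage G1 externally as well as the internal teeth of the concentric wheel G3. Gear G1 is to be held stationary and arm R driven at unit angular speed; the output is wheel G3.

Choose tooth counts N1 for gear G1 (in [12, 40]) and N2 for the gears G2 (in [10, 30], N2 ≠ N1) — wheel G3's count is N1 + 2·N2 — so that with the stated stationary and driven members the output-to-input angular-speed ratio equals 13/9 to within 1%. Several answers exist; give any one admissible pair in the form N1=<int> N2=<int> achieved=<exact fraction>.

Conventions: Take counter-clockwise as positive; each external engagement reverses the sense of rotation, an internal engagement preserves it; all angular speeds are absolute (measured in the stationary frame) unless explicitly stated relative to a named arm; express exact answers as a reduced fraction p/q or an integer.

N1=16 N2=10 achieved=13/9

topology: planetary set — design target 13/9, arm = carrier (Willis)
Willis with ω_sun = 0: ω_ring/ω_arm = (N1+N3)/N3; set equal to 13/9  ⇒  N3/N1 = 1/(13/9 − 1) = 9/4
N3 = N1 + 2·N2  ⇒  N2/N1 = (N3/N1 − 1)/2 = (9/4 − 1)/2 = 5/8
smallest multiple with N1 ≥ 12 and N2 ≥ 10: k = 2  ⇒  N1 = 2·8 = 16, N2 = 2·5 = 10 (N1 ≤ 40, N2 ≤ 30, N2 ≠ N1 ✓), N3 = 16 + 2·10 = 36
check: (N1+N3)/N3 with N1 = 16, N3 = 36 gives 13/9; |achieved − target| = 0 ≤ 13/900 ✓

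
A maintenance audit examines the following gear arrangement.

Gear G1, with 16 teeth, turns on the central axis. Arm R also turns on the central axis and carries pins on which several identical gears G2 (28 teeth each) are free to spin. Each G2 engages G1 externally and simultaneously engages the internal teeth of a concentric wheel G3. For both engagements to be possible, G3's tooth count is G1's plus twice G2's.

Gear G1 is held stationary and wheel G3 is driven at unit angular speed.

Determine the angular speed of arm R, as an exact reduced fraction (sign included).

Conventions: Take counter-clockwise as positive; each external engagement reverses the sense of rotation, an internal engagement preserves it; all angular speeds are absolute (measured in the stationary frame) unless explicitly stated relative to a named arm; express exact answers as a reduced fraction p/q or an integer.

9/11

class = planetary set [G3 = 16+2·28 = 72; Willis about the carrier]
ring teeth: 16 + 2·28 = 72
16(ω_sun−ω_arm) = −72(ω_ring−ω_arm),  ω_sun = 0, ω_ring = 1
16(0−ω_arm) = −72(1−ω_arm)  ⇒  88·ω_arm = 72  ⇒  ω_arm = 9/11
exact speed ratio = 9/11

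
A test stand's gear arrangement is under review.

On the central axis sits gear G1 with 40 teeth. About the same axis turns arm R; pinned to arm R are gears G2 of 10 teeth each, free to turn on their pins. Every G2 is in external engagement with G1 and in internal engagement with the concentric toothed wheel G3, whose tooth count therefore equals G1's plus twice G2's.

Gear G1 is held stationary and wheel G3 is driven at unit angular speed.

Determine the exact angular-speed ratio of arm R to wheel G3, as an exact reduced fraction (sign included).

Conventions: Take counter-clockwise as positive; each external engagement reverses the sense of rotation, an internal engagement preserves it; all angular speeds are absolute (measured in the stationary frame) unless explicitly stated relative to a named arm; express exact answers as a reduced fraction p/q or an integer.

3/5

class = planetary set [G3 = 40+2·10 = 60; Willis about the carrier]
ring teeth: 40 + 2·10 = 60
40(ω_sun−ω_arm) = −60(ω_ring−ω_arm),  ω_sun = 0, ω_ring = 1
40(0−ω_arm) = −60(1−ω_arm)  ⇒  100·ω_arm = 60  ⇒  ω_arm = 3/5
ω_out/ω_in = 3/5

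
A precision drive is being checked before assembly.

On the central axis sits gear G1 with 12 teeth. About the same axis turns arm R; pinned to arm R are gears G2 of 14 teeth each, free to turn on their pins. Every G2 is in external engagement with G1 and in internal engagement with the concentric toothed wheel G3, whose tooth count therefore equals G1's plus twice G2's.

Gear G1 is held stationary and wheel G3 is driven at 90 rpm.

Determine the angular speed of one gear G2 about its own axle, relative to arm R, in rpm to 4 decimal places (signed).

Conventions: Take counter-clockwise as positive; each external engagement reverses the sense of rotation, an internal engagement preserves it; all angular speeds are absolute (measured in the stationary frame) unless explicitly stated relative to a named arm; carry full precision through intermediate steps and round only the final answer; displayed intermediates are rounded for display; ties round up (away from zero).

planetary set (12T centre, 14T on arm, 40T internal) — Willis relation
normalise by the input: solve with ω_ring = 1, then scale by 90 rpm
ring teeth: 12 + 2·14 = 40
12(ω_sun−ω_arm) = −40(ω_ring−ω_arm),  ω_sun = 0, ω_ring = 1
12(0−ω_arm) = −40(1−ω_arm)  ⇒  52·ω_arm = 40  ⇒  ω_arm = 10/13
sun–planet mesh: 12·(0−10/13) = −14·(ω_p−ω_arm)  ⇒  ω_p−ω_arm = 60/91
scale: ω_p−ω_arm = 60/91 × 90 rpm = +59.3407 rpm

+59.3407 rpm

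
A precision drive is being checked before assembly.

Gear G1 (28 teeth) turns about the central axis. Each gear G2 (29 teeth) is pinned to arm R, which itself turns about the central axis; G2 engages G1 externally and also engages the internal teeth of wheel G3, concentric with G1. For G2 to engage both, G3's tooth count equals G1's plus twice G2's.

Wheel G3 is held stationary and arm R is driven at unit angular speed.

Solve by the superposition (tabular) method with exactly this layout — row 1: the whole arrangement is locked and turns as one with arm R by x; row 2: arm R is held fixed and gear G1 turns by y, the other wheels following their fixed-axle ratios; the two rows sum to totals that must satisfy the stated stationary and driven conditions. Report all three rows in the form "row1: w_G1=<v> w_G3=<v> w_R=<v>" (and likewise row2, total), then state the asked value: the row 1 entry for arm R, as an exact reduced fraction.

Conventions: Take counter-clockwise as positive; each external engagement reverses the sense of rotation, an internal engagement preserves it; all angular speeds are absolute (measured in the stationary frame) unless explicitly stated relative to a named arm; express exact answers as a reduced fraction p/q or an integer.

class = planetary set [G3 = 28+2·29 = 86; Willis about the carrier]
row 1 — lock + rotate with arm: ω_sun = ω_ring = ω_arm = x
row 2 — arm fixed, fixed-axis ratios: sun y, ring −(28/86)·y, arm 0
boundary: total ω_ring = x − (28/86)·y = 0 and total ω_arm = x = 1  ⇒  y = 43/14, x = 1
row 2 ring = −(28/86)·43/14 = -1
totals (row 1 + row 2): sun 1 + 43/14 = 57/14, ring 1 + (-1) = 0, arm 1 + 0 = 1
asked cell (row1, arm) = 1

row1: w_G1=1 w_G3=1 w_R=1
row2: w_G1=43/14 w_G3=-1 w_R=0
total: w_G1=57/14 w_G3=0 w_R=1
asked value: 1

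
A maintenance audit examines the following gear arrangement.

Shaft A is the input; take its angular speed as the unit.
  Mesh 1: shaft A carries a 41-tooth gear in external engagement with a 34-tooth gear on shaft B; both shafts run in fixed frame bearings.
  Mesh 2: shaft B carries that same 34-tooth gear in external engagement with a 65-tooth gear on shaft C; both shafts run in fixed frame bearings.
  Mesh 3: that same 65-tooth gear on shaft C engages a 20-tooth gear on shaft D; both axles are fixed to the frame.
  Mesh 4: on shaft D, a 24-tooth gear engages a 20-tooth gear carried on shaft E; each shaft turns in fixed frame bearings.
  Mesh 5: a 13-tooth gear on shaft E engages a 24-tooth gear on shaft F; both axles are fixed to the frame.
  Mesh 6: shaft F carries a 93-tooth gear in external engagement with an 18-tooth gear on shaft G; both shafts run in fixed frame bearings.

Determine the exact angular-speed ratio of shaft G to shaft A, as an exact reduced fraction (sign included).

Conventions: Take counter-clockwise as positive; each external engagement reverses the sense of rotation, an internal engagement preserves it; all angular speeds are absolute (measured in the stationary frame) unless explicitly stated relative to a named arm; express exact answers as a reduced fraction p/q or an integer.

16523/2400

class = fixed-axis compound train [6 meshes; 6 ratios multiply, 6 sense flips]
mesh 1 [41T→34T]: running ratio 41/34, sense −
mesh 2 [34T→65T]: running ratio 41/65, sense +
mesh 3 [65T→20T]: running ratio 41/20, sense −
mesh 4 [24T→20T]: running ratio 123/50, sense +
mesh 5 [13T→24T]: running ratio 533/400, sense −
mesh 6 [93T→18T]: running ratio 16523/2400, sense +
ω_out/ω_in = 16523/2400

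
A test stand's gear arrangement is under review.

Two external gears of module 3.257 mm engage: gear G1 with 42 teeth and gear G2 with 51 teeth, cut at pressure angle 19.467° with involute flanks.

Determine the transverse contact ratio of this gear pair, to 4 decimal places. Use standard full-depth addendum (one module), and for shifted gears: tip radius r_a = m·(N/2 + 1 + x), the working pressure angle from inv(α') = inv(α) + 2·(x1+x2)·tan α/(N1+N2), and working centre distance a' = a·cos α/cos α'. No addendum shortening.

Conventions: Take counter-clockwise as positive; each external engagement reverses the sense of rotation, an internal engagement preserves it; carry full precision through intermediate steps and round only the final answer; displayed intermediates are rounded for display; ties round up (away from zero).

class = single-mesh tooth geometry [involute pair 42T × 51T, m = 3.257]
base radii: r_b1 = 64.486989, r_b2 = 78.305630
tip radii: r_a1 = 71.654000, r_a2 = 86.310500
no profile shift: α' = α, a' = a
action lengths: √(r_a1²−r_b1²) = 31.236580, √(r_a2²−r_b2²) = 36.300561
base pitch p_b = π·m·cos α = 9.647231
CR = (31.236580 + 36.300561 − 151.450500·sin 19.46700°)/9.647231 = 1.768814
contact ratio ≈ 1.7688

1.7688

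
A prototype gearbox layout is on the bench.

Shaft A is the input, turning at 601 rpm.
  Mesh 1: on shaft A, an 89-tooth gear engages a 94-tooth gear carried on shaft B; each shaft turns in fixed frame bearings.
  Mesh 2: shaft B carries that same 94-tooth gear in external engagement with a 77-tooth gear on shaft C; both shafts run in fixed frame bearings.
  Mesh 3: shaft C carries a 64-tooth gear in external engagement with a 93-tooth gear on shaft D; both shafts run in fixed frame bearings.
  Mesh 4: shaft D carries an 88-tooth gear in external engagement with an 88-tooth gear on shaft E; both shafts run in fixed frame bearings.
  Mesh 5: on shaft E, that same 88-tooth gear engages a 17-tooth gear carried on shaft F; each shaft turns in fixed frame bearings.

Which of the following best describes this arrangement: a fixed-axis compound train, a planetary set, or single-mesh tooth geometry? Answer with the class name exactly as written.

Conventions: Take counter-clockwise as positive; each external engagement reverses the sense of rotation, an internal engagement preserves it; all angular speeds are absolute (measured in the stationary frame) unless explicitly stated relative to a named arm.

class = fixed-axis compound train [5 meshes; 5 ratios multiply, 5 sense flips]
classification: fixed-axis compound train

fixed-axis compound train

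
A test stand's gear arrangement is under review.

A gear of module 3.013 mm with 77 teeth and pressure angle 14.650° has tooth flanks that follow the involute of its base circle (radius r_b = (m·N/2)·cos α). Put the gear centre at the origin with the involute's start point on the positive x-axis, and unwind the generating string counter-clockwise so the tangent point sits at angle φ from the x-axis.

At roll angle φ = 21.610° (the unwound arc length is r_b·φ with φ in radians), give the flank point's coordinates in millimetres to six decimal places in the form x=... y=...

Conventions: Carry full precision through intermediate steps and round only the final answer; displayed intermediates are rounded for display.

class = single-mesh tooth geometry [base-circle involute, m = 3.013, 77T]
pitch radius r_p = m·N/2 = 3.013·77/2 = 116.000500
base radius r_b = r_p·cos α = 116.000500·cos 14.650° = 112.229188
roll angle φ = 21.610° = 0.37716565 rad
x = r_b·(cos φ + φ·sin φ) = 119.930059
y = r_b·(sin φ − φ·cos φ) = 1.978747

x=119.930059 y=1.978747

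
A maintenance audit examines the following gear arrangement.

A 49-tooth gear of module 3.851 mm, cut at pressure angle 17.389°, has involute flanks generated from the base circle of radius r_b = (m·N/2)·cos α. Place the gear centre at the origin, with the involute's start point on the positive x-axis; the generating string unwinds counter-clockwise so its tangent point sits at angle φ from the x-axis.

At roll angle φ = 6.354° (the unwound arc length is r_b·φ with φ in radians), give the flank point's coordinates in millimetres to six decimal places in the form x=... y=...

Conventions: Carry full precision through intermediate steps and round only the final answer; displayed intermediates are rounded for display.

class = single-mesh tooth geometry [base-circle involute, m = 3.851, 49T]
pitch radius r_p = m·N/2 = 3.851·49/2 = 94.349500
base radius r_b = r_p·cos α = 94.349500·cos 17.389° = 90.037513
roll angle φ = 6.354° = 0.11089822 rad
x = r_b·(cos φ + φ·sin φ) = 90.589471
y = r_b·(sin φ − φ·cos φ) = 0.040883

x=90.589471 y=0.040883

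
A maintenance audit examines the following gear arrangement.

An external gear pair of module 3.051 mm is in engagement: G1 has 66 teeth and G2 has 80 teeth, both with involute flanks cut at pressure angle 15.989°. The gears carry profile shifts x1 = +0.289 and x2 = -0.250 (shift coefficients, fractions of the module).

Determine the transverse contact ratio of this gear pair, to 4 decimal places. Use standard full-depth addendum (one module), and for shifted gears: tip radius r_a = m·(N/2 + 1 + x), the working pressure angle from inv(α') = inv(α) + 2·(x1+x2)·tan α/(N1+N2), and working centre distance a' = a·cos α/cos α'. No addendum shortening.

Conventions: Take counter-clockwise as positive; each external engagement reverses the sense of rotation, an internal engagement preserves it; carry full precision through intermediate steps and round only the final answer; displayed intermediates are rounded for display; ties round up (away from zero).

2.0710

single-mesh involute tooth geometry (66T engaging 80T at module 3.051)
base radii: r_b1 = 96.788038, r_b2 = 117.318833
tip radii: r_a1 = 104.615739, r_a2 = 124.328250
inv(α') = inv(15.989°) + 2·(+0.289-0.250)·tan α/(66+80) = 0.00763001  ⇒  α' = 16.09508°
a' = a·cos α / cos α' = 222.7230·cos 15.989°/cos 16.09508° = 222.841605
action lengths: √(r_a1²−r_b1²) = 39.705524, √(r_a2²−r_b2²) = 41.155863
base pitch p_b = π·m·cos α = 9.214200
CR = (39.705524 + 41.155863 − 222.841605·sin 16.09508°)/9.214200 = 2.070990
contact ratio ≈ 2.0710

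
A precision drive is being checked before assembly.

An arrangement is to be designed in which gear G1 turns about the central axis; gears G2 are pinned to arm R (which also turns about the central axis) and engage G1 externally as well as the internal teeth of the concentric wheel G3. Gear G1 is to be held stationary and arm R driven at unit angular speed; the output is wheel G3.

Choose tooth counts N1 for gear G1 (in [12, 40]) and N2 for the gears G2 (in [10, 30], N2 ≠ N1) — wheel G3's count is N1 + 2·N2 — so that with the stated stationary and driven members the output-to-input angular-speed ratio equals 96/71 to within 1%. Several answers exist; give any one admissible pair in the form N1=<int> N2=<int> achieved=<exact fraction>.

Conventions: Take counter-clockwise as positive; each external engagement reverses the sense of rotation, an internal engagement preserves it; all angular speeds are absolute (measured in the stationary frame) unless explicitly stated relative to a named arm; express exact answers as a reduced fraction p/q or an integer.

N1=25 N2=23 achieved=96/71

design class (target 96/71): planetary set
Willis with ω_sun = 0: ω_ring/ω_arm = (N1+N3)/N3; set equal to 96/71  ⇒  N3/N1 = 1/(96/71 − 1) = 71/25
N3 = N1 + 2·N2  ⇒  N2/N1 = (N3/N1 − 1)/2 = (71/25 − 1)/2 = 23/25
smallest multiple with N1 ≥ 12 and N2 ≥ 10: k = 1  ⇒  N1 = 1·25 = 25, N2 = 1·23 = 23 (N1 ≤ 40, N2 ≤ 30, N2 ≠ N1 ✓), N3 = 25 + 2·23 = 71
check: (N1+N3)/N3 with N1 = 25, N3 = 71 gives 96/71; |achieved − target| = 0 ≤ 24/1775 ✓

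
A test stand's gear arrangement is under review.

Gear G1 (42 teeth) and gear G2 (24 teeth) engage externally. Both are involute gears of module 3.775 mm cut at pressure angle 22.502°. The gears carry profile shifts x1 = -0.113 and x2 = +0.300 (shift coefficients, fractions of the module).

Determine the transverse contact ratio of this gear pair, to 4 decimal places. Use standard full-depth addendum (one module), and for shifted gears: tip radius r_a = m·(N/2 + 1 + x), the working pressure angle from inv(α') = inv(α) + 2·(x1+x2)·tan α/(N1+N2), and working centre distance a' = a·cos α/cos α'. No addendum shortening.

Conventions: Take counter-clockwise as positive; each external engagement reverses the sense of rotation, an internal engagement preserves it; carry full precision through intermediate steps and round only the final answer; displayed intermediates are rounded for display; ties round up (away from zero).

1.5074

recognized (one external pair, fixed centres): single-mesh tooth geometry, m = 3.775, N1 = 42, N2 = 24
base radii: r_b1 = 73.239491, r_b2 = 41.851138
tip radii: r_a1 = 82.623425, r_a2 = 50.207500
inv(α') = inv(22.502°) + 2·(-0.113+0.300)·tan α/(42+24) = 0.02386791  ⇒  α' = 23.25715°
a' = a·cos α / cos α' = 124.5750·cos 22.502°/cos 23.25715° = 125.269814
action lengths: √(r_a1²−r_b1²) = 38.244050, √(r_a2²−r_b2²) = 27.735813
base pitch p_b = π·m·cos α = 10.956602
CR = (38.244050 + 27.735813 − 125.269814·sin 23.25715°)/10.956602 = 1.507402
contact ratio ≈ 1.5074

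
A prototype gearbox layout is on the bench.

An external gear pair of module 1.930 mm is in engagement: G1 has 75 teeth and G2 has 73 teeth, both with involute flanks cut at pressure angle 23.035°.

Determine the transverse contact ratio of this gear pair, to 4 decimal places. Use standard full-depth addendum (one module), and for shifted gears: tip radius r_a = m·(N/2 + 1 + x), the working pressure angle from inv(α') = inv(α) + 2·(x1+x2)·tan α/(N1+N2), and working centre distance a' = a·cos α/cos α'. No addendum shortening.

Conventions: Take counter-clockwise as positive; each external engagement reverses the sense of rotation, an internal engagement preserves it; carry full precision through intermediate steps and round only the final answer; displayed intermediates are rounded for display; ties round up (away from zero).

topology: single-mesh involute geometry — m = 1.930, 75T/73T pair
base radii: r_b1 = 66.604252, r_b2 = 64.828138
tip radii: r_a1 = 74.305000, r_a2 = 72.375000
no profile shift: α' = α, a' = a
action lengths: √(r_a1²−r_b1²) = 32.940958, √(r_a2²−r_b2²) = 32.178457
base pitch p_b = π·m·cos α = 5.579825
CR = (32.940958 + 32.178457 − 142.820000·sin 23.03500°)/5.579825 = 1.655052
contact ratio ≈ 1.6551

1.6551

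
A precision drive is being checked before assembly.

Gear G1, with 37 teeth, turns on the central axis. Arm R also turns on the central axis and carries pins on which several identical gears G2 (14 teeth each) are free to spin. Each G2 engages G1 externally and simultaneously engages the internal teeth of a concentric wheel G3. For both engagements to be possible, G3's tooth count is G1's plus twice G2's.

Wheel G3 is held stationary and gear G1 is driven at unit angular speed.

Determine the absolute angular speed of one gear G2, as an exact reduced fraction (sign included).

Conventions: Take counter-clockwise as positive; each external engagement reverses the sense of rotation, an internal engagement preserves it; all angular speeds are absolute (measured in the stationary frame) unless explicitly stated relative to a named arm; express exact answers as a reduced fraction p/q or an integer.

planetary set (37T centre, 14T on arm, 65T internal) — Willis relation
ring teeth: 37 + 2·14 = 65
37(ω_sun−ω_arm) = −65(ω_ring−ω_arm),  ω_ring = 0, ω_sun = 1
37(1−ω_arm) = −65(0−ω_arm)  ⇒  102·ω_arm = 37  ⇒  ω_arm = 37/102
sun–planet mesh: 37·(1−37/102) = −14·(ω_p−ω_arm)  ⇒  ω_p−ω_arm = -2405/1428
ω_p = 37/102 − 2405/1428 = -37/28
exact speed ratio = -37/28

-37/28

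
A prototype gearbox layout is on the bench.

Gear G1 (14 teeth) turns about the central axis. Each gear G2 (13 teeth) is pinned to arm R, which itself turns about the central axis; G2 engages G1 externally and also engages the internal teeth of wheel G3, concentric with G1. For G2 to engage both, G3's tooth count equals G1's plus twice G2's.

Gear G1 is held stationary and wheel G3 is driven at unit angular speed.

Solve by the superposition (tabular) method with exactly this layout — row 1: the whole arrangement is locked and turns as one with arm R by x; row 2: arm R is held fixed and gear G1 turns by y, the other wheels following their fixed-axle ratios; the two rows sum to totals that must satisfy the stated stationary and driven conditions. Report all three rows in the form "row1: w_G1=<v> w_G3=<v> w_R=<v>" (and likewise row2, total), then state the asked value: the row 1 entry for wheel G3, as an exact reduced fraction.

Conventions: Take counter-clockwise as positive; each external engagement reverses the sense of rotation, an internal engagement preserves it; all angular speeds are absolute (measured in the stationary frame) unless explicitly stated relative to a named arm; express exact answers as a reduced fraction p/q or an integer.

class = planetary set [G3 = 14+2·13 = 40; Willis about the carrier]
row 1 (train locked, turned with arm): all members turn x
row 2 (arm held, sun turns y): ω_ring = −(14/40)·y, ω_arm = 0
boundary: total ω_sun = x + y = 0 and total ω_ring = x − (14/40)·y = 1  ⇒  y = -20/27, x = 20/27
row 2 ring = −(14/40)·(-20/27) = 7/27
totals (row 1 + row 2): sun 20/27 + (-20/27) = 0, ring 20/27 + 7/27 = 1, arm 20/27 + 0 = 20/27
asked cell (row1, ring) = 20/27

row1: w_G1=20/27 w_G3=20/27 w_R=20/27
row2: w_G1=-20/27 w_G3=7/27 w_R=0
total: w_G1=0 w_G3=1 w_R=20/27
asked value: 20/27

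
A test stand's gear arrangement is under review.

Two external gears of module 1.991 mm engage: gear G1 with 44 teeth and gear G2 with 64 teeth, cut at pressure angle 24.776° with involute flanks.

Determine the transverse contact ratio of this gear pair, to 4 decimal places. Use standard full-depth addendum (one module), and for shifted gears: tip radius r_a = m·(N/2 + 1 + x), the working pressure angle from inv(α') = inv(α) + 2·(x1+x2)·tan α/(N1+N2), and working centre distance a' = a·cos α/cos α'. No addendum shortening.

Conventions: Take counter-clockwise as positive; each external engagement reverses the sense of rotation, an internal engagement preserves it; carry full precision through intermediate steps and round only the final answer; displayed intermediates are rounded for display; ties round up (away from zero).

1.5493

recognized (one external pair, fixed centres): single-mesh tooth geometry, m = 1.991, N1 = 44, N2 = 64
base radii: r_b1 = 39.770162, r_b2 = 57.847508
tip radii: r_a1 = 45.793000, r_a2 = 65.703000
no profile shift: α' = α, a' = a
action lengths: √(r_a1²−r_b1²) = 22.700949, √(r_a2²−r_b2²) = 31.153652
base pitch p_b = π·m·cos α = 5.679166
CR = (22.700949 + 31.153652 − 107.514000·sin 24.77600°)/5.679166 = 1.549262
contact ratio ≈ 1.5493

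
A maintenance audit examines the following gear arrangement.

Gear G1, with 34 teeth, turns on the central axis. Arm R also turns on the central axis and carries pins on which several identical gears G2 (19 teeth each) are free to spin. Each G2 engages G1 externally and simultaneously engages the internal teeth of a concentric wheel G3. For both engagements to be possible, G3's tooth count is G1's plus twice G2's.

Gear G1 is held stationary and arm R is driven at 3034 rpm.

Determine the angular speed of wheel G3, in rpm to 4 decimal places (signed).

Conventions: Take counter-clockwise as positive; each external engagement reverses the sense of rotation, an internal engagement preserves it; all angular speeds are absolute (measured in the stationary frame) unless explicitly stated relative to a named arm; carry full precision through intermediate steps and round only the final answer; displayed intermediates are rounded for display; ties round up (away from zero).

+4466.7222 rpm

recognized (axles ride arm R): planetary set, 34/19/72 teeth
normalise by the input: solve with ω_arm = 1, then scale by 3034 rpm
ring teeth: 34 + 2·19 = 72
34(ω_sun−ω_arm) = −72(ω_ring−ω_arm),  ω_sun = 0, ω_arm = 1
ω_ring = 1 − (34/72)(0−1) = 53/36
scale: ω_ring = 53/36 × 3034 rpm = +4466.7222 rpm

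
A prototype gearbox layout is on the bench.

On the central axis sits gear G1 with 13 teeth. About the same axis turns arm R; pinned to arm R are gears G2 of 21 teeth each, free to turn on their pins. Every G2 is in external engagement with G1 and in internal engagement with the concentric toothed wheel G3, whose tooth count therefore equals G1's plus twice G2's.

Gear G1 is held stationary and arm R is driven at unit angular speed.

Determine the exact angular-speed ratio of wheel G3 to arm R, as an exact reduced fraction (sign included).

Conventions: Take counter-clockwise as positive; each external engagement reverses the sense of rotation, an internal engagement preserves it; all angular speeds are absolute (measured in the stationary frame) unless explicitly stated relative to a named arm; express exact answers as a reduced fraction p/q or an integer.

68/55

topology: planetary set — G1 13T / G2 21T / G3 55T, arm = carrier (Willis)
ring teeth: 13 + 2·21 = 55
13(ω_sun−ω_arm) = −55(ω_ring−ω_arm),  ω_sun = 0, ω_arm = 1
ω_ring = 1 − (13/55)(0−1) = 68/55
ω_out/ω_in = 68/55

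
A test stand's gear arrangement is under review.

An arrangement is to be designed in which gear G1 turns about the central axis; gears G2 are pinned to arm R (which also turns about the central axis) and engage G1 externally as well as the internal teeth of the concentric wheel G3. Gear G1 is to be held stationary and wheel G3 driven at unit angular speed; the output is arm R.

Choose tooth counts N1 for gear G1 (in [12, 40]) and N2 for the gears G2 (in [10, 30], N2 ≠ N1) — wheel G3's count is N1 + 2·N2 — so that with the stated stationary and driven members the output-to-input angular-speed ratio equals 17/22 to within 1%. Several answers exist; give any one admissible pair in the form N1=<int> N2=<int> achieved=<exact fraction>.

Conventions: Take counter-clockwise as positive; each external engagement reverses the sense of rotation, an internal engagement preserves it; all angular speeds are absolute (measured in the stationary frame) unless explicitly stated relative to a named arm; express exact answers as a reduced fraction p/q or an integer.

class = planetary set [ratio 17/22 wanted; Willis about the carrier]
Willis with ω_sun = 0: ω_arm/ω_ring = N3/(N1+N3); set equal to 17/22  ⇒  N3/N1 = (17/22)/(1 − 17/22) = 17/5
N3 = N1 + 2·N2  ⇒  N2/N1 = (N3/N1 − 1)/2 = (17/5 − 1)/2 = 6/5
smallest multiple with N1 ≥ 12 and N2 ≥ 10: k = 3  ⇒  N1 = 3·5 = 15, N2 = 3·6 = 18 (N1 ≤ 40, N2 ≤ 30, N2 ≠ N1 ✓), N3 = 15 + 2·18 = 51
check: N3/(N1+N3) with N1 = 15, N3 = 51 gives 17/22; |achieved − target| = 0 ≤ 17/2200 ✓

N1=15 N2=18 achieved=17/22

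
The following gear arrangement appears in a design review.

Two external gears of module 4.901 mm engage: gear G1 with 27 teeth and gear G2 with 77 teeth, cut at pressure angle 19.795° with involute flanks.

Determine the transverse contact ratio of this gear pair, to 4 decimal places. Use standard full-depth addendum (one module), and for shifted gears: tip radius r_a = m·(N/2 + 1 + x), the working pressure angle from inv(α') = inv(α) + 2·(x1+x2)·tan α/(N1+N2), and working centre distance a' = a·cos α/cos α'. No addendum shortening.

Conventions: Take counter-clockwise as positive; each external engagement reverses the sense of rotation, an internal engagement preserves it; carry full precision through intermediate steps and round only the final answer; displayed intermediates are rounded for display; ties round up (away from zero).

recognized (one external pair, fixed centres): single-mesh tooth geometry, m = 4.901, N1 = 27, N2 = 77
base radii: r_b1 = 62.253920, r_b2 = 177.538958
tip radii: r_a1 = 71.064500, r_a2 = 193.589500
no profile shift: α' = α, a' = a
action lengths: √(r_a1²−r_b1²) = 34.272621, √(r_a2²−r_b2²) = 77.180392
base pitch p_b = π·m·cos α = 14.487145
CR = (34.272621 + 77.180392 − 254.852000·sin 19.79500°)/14.487145 = 1.735739
contact ratio ≈ 1.7357

1.7357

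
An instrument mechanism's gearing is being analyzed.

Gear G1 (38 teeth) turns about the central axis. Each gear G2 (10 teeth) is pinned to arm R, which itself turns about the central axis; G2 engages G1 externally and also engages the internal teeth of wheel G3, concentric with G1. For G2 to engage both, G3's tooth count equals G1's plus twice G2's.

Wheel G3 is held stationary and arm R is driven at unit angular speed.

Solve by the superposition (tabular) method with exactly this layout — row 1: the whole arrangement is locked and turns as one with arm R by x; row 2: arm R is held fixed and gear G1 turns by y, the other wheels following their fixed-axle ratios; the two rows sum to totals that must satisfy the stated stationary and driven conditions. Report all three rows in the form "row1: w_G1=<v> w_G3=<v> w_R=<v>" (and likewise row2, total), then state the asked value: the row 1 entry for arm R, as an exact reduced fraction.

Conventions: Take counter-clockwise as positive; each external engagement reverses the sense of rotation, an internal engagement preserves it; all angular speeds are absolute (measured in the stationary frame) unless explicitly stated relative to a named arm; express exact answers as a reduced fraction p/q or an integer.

row1: w_G1=1 w_G3=1 w_R=1
row2: w_G1=29/19 w_G3=-1 w_R=0
total: w_G1=48/19 w_G3=0 w_R=1
asked value: 1

topology: planetary set — G1 38T / G2 10T / G3 58T, arm = carrier (Willis)
row 1 (train locked, turned with arm): all members turn x
row 2 (arm held, sun turns y): ω_ring = −(38/58)·y, ω_arm = 0
boundary: total ω_ring = x − (38/58)·y = 0 and total ω_arm = x = 1  ⇒  y = 29/19, x = 1
row 2 ring = −(38/58)·29/19 = -1
totals (row 1 + row 2): sun 1 + 29/19 = 48/19, ring 1 + (-1) = 0, arm 1 + 0 = 1
asked cell (row1, arm) = 1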